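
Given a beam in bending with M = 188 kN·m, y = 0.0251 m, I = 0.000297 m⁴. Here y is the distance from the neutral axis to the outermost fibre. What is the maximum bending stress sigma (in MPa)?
Model: a beam in bending, so sigma = (M·y) / I.
Convert to SI units:
  M = 188 kN·m = 188000 N·m
Substitute:
  sigma = (188000 × 0.0251) / 0.000297
  sigma = 1.589 × 10⁷ Pa
Convert: sigma = 1.589 × 10⁷ Pa = 15.89 MPa
Final answer: sigma = 15.89 MPa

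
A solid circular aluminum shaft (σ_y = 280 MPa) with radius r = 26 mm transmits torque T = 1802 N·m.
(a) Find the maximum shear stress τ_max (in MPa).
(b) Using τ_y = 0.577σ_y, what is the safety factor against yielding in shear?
(a) For a solid circular shaft, τ_max = T·r/J with J = π·r^4/2, i.e. τ_max = 2·T / (π·r^3). Convert r = 26 mm = 0.026 m.
  τ_max = (2 × 1802) / (π × 0.026^3) = 6.527 × 10⁷ Pa = 65.27 MPa
(b) τ_y = 0.577 × 280 = 161.56 MPa
  SF = τ_y/τ_max = 161.56 / 65.27 = 2.475
Final answer: (a) τ_max = 65.27 MPa, (b) SF = 2.475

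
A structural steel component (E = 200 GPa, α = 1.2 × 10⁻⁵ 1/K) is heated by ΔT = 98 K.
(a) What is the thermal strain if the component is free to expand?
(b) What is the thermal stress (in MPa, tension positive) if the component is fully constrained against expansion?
(a) Free thermal strain ε_th = α·ΔT = (1.2 × 10⁻⁵) × 98 = 0.001176
(b) Fully constrained, the expansion is suppressed, so σ = -E·α·ΔT. Convert E = 200 GPa = 2 × 10¹¹ Pa.
  σ = -(2 × 10¹¹) × (1.2 × 10⁻⁵) × 98 = -2.352 × 10⁸ Pa = -235.2 MPa (compressive)
Final answer: (a) ε_th = 0.001176, (b) σ = -235.2 MPa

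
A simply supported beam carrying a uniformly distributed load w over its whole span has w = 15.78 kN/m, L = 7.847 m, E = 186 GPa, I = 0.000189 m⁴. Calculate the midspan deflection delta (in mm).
Model: a simply supported beam carrying a uniformly distributed load w over its whole span, so delta = (5·w·L^4) / (384·E·I).
Convert to SI units:
  w = 15.78 kN/m = 15780 N/m
  E = 186 GPa = 1.86 × 10¹¹ Pa
Substitute:
  delta = (5 × 15780 × 7.847^4) / (384 × (1.86 × 10¹¹) × 0.000189)
  delta = 0.02216 m
Convert: delta = 0.02216 m = 22.16 mm
Final answer: delta = 22.16 mm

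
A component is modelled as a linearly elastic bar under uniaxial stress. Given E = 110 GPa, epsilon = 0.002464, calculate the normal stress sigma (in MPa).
Model: a linearly elastic bar under uniaxial stress, so epsilon = sigma / E.
Solve for sigma: sigma = epsilon·E.
Convert to SI units:
  E = 110 GPa = 1.1 × 10¹¹ Pa
Substitute:
  sigma = 0.002464 × (1.1 × 10¹¹)
  sigma = 2.71 × 10⁸ Pa
Convert: sigma = 2.71 × 10⁸ Pa = 271 MPa
Final answer: sigma = 271 MPa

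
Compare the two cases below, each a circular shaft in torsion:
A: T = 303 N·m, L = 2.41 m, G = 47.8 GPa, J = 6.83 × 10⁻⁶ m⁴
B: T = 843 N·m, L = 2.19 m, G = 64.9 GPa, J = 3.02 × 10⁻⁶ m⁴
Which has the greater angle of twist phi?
Model: a circular shaft in torsion, so phi = (T·L) / (G·J) (SI units).
  A: phi = (303 × 2.41) / ((4.78 × 10¹⁰) × (6.83 × 10⁻⁶)) = 0.002237 rad = 0.1282°
  B: phi = (843 × 2.19) / ((6.49 × 10¹⁰) × (3.02 × 10⁻⁶)) = 0.009419 rad = 0.5397°
0.5397° > 0.1282°, so B is larger.
Final answer: B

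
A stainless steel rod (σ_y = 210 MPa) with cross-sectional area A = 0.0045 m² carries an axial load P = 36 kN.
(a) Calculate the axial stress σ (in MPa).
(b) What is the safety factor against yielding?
(a) Axial stress σ = P/A. Convert P = 36 kN = 36000 N.
  σ = 36000 / 0.0045 = 8 × 10⁶ Pa = 8 MPa
(b) Safety factor SF = σ_y/σ = 210 / 8 = 26.25
Final answer: (a) σ = 8 MPa, (b) SF = 26.25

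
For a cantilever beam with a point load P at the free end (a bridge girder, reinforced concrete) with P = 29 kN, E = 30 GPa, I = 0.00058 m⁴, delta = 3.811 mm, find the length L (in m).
Model: a cantilever beam with a point load P at the free end, so delta = (P·L^3) / (3·E·I).
Solve for L: L = ((3·delta·E·I) / P)^(1/3).
Convert to SI units:
  P = 29 kN = 29000 N
  E = 30 GPa = 3 × 10¹⁰ Pa
  delta = 3.811 mm = 0.003811 m
Substitute:
  L = ((3 × 0.003811 × (3 × 10¹⁰) × 0.00058) / 29000)^(1/3)
  L = 1.9 m
Final answer: L = 1.9 m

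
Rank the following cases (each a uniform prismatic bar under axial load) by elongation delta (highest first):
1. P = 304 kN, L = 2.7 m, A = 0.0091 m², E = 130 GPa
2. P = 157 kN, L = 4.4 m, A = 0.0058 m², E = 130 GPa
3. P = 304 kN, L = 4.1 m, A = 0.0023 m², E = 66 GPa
Model: a uniform prismatic bar under axial load, so delta = (P·L) / (A·E) (SI units).
  Case 1: delta = (304000 × 2.7) / (0.0091 × (1.3 × 10¹¹)) = 0.0006938 m = 0.6938 mm
  Case 2: delta = (157000 × 4.4) / (0.0058 × (1.3 × 10¹¹)) = 0.0009162 m = 0.9162 mm
  Case 3: delta = (304000 × 4.1) / (0.0023 × (6.6 × 10¹⁰)) = 0.008211 m = 8.211 mm
Ordering: 8.211 mm (case 3) > 0.9162 mm (case 2) > 0.6938 mm (case 1)
Final answer: 3, 2, 1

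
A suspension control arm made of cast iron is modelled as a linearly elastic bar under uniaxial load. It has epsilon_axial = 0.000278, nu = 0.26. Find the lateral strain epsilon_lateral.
Model: a linearly elastic bar under uniaxial load, so epsilon_lateral = -nu·epsilon_axial.
Substitute:
  epsilon_lateral = -(0.26 × 0.000278)
  epsilon_lateral = -7.228 × 10⁻⁵
Final answer: epsilon_lateral = -7.228 × 10⁻⁵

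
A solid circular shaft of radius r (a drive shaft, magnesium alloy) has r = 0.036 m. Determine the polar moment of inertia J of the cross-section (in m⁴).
Model: a solid circular shaft of radius r, so J = (π·r^4) / 2.
Substitute:
  J = (π × 0.036^4) / 2
  J = 2.638 × 10⁻⁶ m⁴
Final answer: J = 2.638 × 10⁻⁶ m⁴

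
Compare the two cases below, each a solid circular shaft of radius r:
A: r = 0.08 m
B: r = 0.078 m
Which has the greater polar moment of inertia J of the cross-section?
Model: a solid circular shaft of radius r, so J = (π·r^4) / 2 (SI units).
  A: J = (π × 0.08^4) / 2 = 6.434 × 10⁻⁵ m⁴
  B: J = (π × 0.078^4) / 2 = 5.814 × 10⁻⁵ m⁴
6.434 × 10⁻⁵ m⁴ > 5.814 × 10⁻⁵ m⁴, so A is larger.
Final answer: A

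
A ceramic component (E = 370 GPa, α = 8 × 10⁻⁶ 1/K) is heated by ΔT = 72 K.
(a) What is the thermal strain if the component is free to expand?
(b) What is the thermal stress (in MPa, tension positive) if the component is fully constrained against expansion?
(a) Free thermal strain ε_th = α·ΔT = (8 × 10⁻⁶) × 72 = 0.000576
(b) Fully constrained, the expansion is suppressed, so σ = -E·α·ΔT. Convert E = 370 GPa = 3.7 × 10¹¹ Pa.
  σ = -(3.7 × 10¹¹) × (8 × 10⁻⁶) × 72 = -2.131 × 10⁸ Pa = -213.1 MPa (compressive)
Final answer: (a) ε_th = 0.000576, (b) σ = -213.1 MPa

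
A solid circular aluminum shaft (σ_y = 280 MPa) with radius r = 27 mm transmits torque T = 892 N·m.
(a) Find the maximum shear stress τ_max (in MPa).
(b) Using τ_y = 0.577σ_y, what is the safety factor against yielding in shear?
(a) For a solid circular shaft, τ_max = T·r/J with J = π·r^4/2, i.e. τ_max = 2·T / (π·r^3). Convert r = 27 mm = 0.027 m.
  τ_max = (2 × 892) / (π × 0.027^3) = 2.885 × 10⁷ Pa = 28.85 MPa
(b) τ_y = 0.577 × 280 = 161.56 MPa
  SF = τ_y/τ_max = 161.56 / 28.85 = 5.6
Final answer: (a) τ_max = 28.85 MPa, (b) SF = 5.6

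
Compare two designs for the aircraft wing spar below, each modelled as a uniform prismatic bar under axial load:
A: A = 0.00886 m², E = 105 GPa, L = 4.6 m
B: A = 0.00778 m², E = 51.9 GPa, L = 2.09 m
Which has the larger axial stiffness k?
Model: a uniform prismatic bar under axial load, so k = (A·E) / L (SI units).
  A: k = (0.00886 × (1.05 × 10¹¹)) / 4.6 = 2.022 × 10⁸ N/m = 202.2 MN/m
  B: k = (0.00778 × (5.19 × 10¹⁰)) / 2.09 = 1.932 × 10⁸ N/m = 193.2 MN/m
202.2 MN/m > 193.2 MN/m, so A is larger.
Final answer: A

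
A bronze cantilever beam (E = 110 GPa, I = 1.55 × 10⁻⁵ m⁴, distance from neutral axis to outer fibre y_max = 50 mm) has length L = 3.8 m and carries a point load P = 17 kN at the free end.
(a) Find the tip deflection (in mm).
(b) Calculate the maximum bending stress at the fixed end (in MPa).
(a) Tip deflection of a cantilever with an end point load: δ = P·L^3 / (3·E·I). Convert P = 17 kN = 17000 N, E = 110 GPa = 1.1 × 10¹¹ Pa.
  δ = (17000 × 3.8^3) / (3 × (1.1 × 10¹¹) × (1.55 × 10⁻⁵)) = 0.1824 m = 182.4 mm
(b) Maximum bending moment at the fixed end: M = P·L = 17000 × 3.8 = 64600 N·m. Convert y_max = 50 mm = 0.05 m.
  σ = M·y_max / I = (64600 × 0.05) / (1.55 × 10⁻⁵) = 2.084 × 10⁸ Pa = 208.4 MPa
Final answer: (a) δ = 182.4 mm, (b) σ = 208.4 MPa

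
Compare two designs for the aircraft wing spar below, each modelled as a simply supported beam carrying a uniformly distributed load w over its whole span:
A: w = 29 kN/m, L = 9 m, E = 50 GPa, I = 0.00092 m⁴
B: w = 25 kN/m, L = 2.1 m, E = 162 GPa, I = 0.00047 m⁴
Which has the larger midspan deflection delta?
Model: a simply supported beam carrying a uniformly distributed load w over its whole span, so delta = (5·w·L^4) / (384·E·I) (SI units).
  A: delta = (5 × 29000 × 9^4) / (384 × (5 × 10¹⁰) × 0.00092) = 0.05386 m = 53.86 mm
  B: delta = (5 × 25000 × 2.1^4) / (384 × (1.62 × 10¹¹) × 0.00047) = 8.315 × 10⁻⁵ m = 0.08315 mm
53.86 mm > 0.08315 mm, so A is larger.
Final answer: A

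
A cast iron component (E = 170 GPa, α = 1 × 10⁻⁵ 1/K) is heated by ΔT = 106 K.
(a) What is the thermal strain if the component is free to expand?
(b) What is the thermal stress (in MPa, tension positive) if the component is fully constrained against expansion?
(a) Free thermal strain ε_th = α·ΔT = (1 × 10⁻⁵) × 106 = 0.00106
(b) Fully constrained, the expansion is suppressed, so σ = -E·α·ΔT. Convert E = 170 GPa = 1.7 × 10¹¹ Pa.
  σ = -(1.7 × 10¹¹) × (1 × 10⁻⁵) × 106 = -1.802 × 10⁸ Pa = -180.2 MPa (compressive)
Final answer: (a) ε_th = 0.00106, (b) σ = -180.2 MPa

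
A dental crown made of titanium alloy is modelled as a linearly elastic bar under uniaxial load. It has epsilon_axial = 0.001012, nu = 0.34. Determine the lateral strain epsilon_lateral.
Model: a linearly elastic bar under uniaxial load, so epsilon_lateral = -nu·epsilon_axial.
Substitute:
  epsilon_lateral = -(0.34 × 0.001012)
  epsilon_lateral = -0.0003441
Final answer: epsilon_lateral = -0.0003441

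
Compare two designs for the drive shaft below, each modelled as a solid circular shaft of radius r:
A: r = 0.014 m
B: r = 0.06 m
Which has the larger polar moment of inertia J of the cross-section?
Model: a solid circular shaft of radius r, so J = (π·r^4) / 2 (SI units).
  A: J = (π × 0.014^4) / 2 = 6.034 × 10⁻⁸ m⁴
  B: J = (π × 0.06^4) / 2 = 2.036 × 10⁻⁵ m⁴
2.036 × 10⁻⁵ m⁴ > 6.034 × 10⁻⁸ m⁴, so B is larger.
Final answer: B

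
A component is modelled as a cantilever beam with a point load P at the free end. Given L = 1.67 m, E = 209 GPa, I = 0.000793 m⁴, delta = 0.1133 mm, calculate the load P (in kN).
Model: a cantilever beam with a point load P at the free end, so delta = (P·L^3) / (3·E·I).
Solve for P: P = (3·delta·E·I) / L^3.
Convert to SI units:
  E = 209 GPa = 2.09 × 10¹¹ Pa
  delta = 0.1133 mm = 0.0001133 m
Substitute:
  P = (3 × 0.0001133 × (2.09 × 10¹¹) × 0.000793) / 1.67^3
  P = 12100 N
Convert: P = 12100 N = 12.1 kN
Final answer: P = 12.1 kN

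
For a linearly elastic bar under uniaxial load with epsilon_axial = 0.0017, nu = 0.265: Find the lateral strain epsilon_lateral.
Model: a linearly elastic bar under uniaxial load, so epsilon_lateral = -nu·epsilon_axial.
Substitute:
  epsilon_lateral = -(0.265 × 0.0017)
  epsilon_lateral = -0.0004505
Final answer: epsilon_lateral = -0.0004505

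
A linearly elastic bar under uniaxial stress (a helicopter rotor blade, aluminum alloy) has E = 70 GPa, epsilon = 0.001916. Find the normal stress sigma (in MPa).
Model: a linearly elastic bar under uniaxial stress, so sigma = E·epsilon.
Convert to SI units:
  E = 70 GPa = 7 × 10¹⁰ Pa
Substitute:
  sigma = (7 × 10¹⁰) × 0.001916
  sigma = 1.341 × 10⁸ Pa
Convert: sigma = 1.341 × 10⁸ Pa = 134.1 MPa
Final answer: sigma = 134.1 MPa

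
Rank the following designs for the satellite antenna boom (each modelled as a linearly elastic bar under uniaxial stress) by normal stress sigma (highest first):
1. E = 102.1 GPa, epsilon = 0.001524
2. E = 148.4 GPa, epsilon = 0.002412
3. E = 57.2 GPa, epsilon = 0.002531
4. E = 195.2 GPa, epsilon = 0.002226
Model: a linearly elastic bar under uniaxial stress, so sigma = E·epsilon (SI units).
  Case 1: sigma = (1.021 × 10¹¹) × 0.001524 = 1.556 × 10⁸ Pa = 155.6 MPa
  Case 2: sigma = (1.484 × 10¹¹) × 0.002412 = 3.579 × 10⁸ Pa = 357.9 MPa
  Case 3: sigma = (5.72 × 10¹⁰) × 0.002531 = 1.448 × 10⁸ Pa = 144.8 MPa
  Case 4: sigma = (1.952 × 10¹¹) × 0.002226 = 4.345 × 10⁸ Pa = 434.5 MPa
Ordering: 434.5 MPa (case 4) > 357.9 MPa (case 2) > 155.6 MPa (case 1) > 144.8 MPa (case 3)
Final answer: 4, 2, 1, 3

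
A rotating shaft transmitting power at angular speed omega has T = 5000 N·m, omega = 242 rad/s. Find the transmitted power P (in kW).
Model: a rotating shaft transmitting power at angular speed omega, so P = T·omega.
Substitute:
  P = 5000 × 242
  P = 1.21 × 10⁶ W
Convert: P = 1.21 × 10⁶ W = 1210 kW
Final answer: P = 1210 kW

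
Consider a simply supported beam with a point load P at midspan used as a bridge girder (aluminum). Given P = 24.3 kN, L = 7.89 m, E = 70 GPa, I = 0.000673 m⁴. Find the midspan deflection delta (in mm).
Model: a simply supported beam with a point load P at midspan, so delta = (P·L^3) / (48·E·I).
Convert to SI units:
  P = 24.3 kN = 24300 N
  E = 70 GPa = 7 × 10¹⁰ Pa
Substitute:
  delta = (24300 × 7.89^3) / (48 × (7 × 10¹⁰) × 0.000673)
  delta = 0.005278 m
Convert: delta = 0.005278 m = 5.278 mm
Final answer: delta = 5.278 mm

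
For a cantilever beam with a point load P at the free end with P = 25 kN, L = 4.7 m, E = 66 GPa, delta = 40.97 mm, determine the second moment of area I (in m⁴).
Model: a cantilever beam with a point load P at the free end, so delta = (P·L^3) / (3·E·I).
Solve for I: I = (P·L^3) / (3·delta·E).
Convert to SI units:
  P = 25 kN = 25000 N
  E = 66 GPa = 6.6 × 10¹⁰ Pa
  delta = 40.97 mm = 0.04097 m
Substitute:
  I = (25000 × 4.7^3) / (3 × 0.04097 × (6.6 × 10¹⁰))
  I = 0.00032 m⁴
Final answer: I = 0.00032 m⁴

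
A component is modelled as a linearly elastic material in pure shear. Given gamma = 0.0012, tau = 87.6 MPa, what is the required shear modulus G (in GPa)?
Model: a linearly elastic material in pure shear, so tau = G·gamma.
Solve for G: G = tau / gamma.
Convert to SI units:
  tau = 87.6 MPa = 8.76 × 10⁷ Pa
Substitute:
  G = (8.76 × 10⁷) / 0.0012
  G = 7.3 × 10¹⁰ Pa
Convert: G = 7.3 × 10¹⁰ Pa = 73 GPa
Final answer: G = 73 GPa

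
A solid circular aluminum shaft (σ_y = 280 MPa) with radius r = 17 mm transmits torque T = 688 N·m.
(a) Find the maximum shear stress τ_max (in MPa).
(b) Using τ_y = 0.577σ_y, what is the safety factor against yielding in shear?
(a) For a solid circular shaft, τ_max = T·r/J with J = π·r^4/2, i.e. τ_max = 2·T / (π·r^3). Convert r = 17 mm = 0.017 m.
  τ_max = (2 × 688) / (π × 0.017^3) = 8.915 × 10⁷ Pa = 89.15 MPa
(b) τ_y = 0.577 × 280 = 161.56 MPa
  SF = τ_y/τ_max = 161.56 / 89.15 = 1.812
Final answer: (a) τ_max = 89.15 MPa, (b) SF = 1.812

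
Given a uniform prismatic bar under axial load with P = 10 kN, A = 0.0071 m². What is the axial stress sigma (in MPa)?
Model: a uniform prismatic bar under axial load, so sigma = P / A.
Convert to SI units:
  P = 10 kN = 10000 N
Substitute:
  sigma = 10000 / 0.0071
  sigma = 1.408 × 10⁶ Pa
Convert: sigma = 1.408 × 10⁶ Pa = 1.408 MPa
Final answer: sigma = 1.408 MPa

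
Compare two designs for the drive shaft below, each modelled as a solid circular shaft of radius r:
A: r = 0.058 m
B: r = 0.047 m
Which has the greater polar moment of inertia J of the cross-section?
Model: a solid circular shaft of radius r, so J = (π·r^4) / 2 (SI units).
  A: J = (π × 0.058^4) / 2 = 1.778 × 10⁻⁵ m⁴
  B: J = (π × 0.047^4) / 2 = 7.665 × 10⁻⁶ m⁴
1.778 × 10⁻⁵ m⁴ > 7.665 × 10⁻⁶ m⁴, so A is larger.
Final answer: A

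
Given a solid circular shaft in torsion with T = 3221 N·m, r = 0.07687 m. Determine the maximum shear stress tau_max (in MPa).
Model: a solid circular shaft in torsion, so tau_max = (2·T) / (π·r^3).
Substitute:
  tau_max = (2 × 3221) / (π × 0.07687^3)
  tau_max = 4.514 × 10⁶ Pa
Convert: tau_max = 4.514 × 10⁶ Pa = 4.514 MPa
Final answer: tau_max = 4.514 MPa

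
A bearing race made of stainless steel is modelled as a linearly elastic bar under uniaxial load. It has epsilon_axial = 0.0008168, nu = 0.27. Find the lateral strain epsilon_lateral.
Model: a linearly elastic bar under uniaxial load, so epsilon_lateral = -nu·epsilon_axial.
Substitute:
  epsilon_lateral = -(0.27 × 0.0008168)
  epsilon_lateral = -0.0002205
Final answer: epsilon_lateral = -0.0002205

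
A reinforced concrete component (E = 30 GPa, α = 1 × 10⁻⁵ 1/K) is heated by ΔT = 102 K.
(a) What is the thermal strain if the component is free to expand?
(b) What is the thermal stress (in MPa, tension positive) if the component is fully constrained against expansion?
(a) Free thermal strain ε_th = α·ΔT = (1 × 10⁻⁵) × 102 = 0.00102
(b) Fully constrained, the expansion is suppressed, so σ = -E·α·ΔT. Convert E = 30 GPa = 3 × 10¹⁰ Pa.
  σ = -(3 × 10¹⁰) × (1 × 10⁻⁵) × 102 = -3.06 × 10⁷ Pa = -30.6 MPa (compressive)
Final answer: (a) ε_th = 0.00102, (b) σ = -30.6 MPa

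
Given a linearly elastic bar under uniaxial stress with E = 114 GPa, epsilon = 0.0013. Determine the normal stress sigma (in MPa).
Model: a linearly elastic bar under uniaxial stress, so sigma = E·epsilon.
Convert to SI units:
  E = 114 GPa = 1.14 × 10¹¹ Pa
Substitute:
  sigma = (1.14 × 10¹¹) × 0.0013
  sigma = 1.482 × 10⁸ Pa
Convert: sigma = 1.482 × 10⁸ Pa = 148.2 MPa
Final answer: sigma = 148.2 MPa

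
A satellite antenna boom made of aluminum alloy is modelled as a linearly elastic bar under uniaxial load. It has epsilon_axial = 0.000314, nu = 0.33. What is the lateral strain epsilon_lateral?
Model: a linearly elastic bar under uniaxial load, so epsilon_lateral = -nu·epsilon_axial.
Substitute:
  epsilon_lateral = -(0.33 × 0.000314)
  epsilon_lateral = -0.0001036
Final answer: epsilon_lateral = -0.0001036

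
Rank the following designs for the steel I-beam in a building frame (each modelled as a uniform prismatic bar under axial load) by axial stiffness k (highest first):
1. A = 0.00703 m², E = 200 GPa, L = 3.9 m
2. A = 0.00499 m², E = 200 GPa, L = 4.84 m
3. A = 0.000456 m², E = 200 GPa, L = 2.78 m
Model: a uniform prismatic bar under axial load, so k = (A·E) / L (SI units).
  Case 1: k = (0.00703 × (2 × 10¹¹)) / 3.9 = 3.605 × 10⁸ N/m = 360.5 MN/m
  Case 2: k = (0.00499 × (2 × 10¹¹)) / 4.84 = 2.062 × 10⁸ N/m = 206.2 MN/m
  Case 3: k = (0.000456 × (2 × 10¹¹)) / 2.78 = 3.281 × 10⁷ N/m = 32.81 MN/m
Ordering: 360.5 MN/m (case 1) > 206.2 MN/m (case 2) > 32.81 MN/m (case 3)
Final answer: 1, 2, 3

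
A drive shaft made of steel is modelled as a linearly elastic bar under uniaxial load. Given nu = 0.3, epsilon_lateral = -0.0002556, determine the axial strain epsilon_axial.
Model: a linearly elastic bar under uniaxial load, so epsilon_lateral = -nu·epsilon_axial.
Solve for epsilon_axial: epsilon_axial = -epsilon_lateral / nu.
Substitute:
  epsilon_axial = -(-0.0002556) / 0.3
  epsilon_axial = 0.000852
Final answer: epsilon_axial = 0.000852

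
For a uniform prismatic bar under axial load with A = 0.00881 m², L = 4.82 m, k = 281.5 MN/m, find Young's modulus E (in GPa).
Model: a uniform prismatic bar under axial load, so k = (A·E) / L.
Solve for E: E = (k·L) / A.
Convert to SI units:
  k = 281.5 MN/m = 2.815 × 10⁸ N/m
Substitute:
  E = ((2.815 × 10⁸) × 4.82) / 0.00881
  E = 1.54 × 10¹¹ Pa
Convert: E = 1.54 × 10¹¹ Pa = 154 GPa
Final answer: E = 154 GPa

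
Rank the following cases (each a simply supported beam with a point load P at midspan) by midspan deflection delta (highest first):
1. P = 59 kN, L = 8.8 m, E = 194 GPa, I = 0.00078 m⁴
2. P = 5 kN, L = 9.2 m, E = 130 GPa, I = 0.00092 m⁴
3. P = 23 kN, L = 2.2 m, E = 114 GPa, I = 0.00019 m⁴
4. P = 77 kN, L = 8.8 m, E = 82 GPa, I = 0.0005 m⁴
Model: a simply supported beam with a point load P at midspan, so delta = (P·L^3) / (48·E·I) (SI units).
  Case 1: delta = (59000 × 8.8^3) / (48 × (1.94 × 10¹¹) × 0.00078) = 0.005536 m = 5.536 mm
  Case 2: delta = (5000 × 9.2^3) / (48 × (1.3 × 10¹¹) × 0.00092) = 0.0006782 m = 0.6782 mm
  Case 3: delta = (23000 × 2.2^3) / (48 × (1.14 × 10¹¹) × 0.00019) = 0.0002356 m = 0.2356 mm
  Case 4: delta = (77000 × 8.8^3) / (48 × (8.2 × 10¹⁰) × 0.0005) = 0.02666 m = 26.66 mm
Ordering: 26.66 mm (case 4) > 5.536 mm (case 1) > 0.6782 mm (case 2) > 0.2356 mm (case 3)
Final answer: 4, 1, 2, 3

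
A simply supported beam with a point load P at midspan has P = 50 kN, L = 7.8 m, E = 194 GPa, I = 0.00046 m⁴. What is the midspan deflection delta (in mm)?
Model: a simply supported beam with a point load P at midspan, so delta = (P·L^3) / (48·E·I).
Convert to SI units:
  P = 50 kN = 50000 N
  E = 194 GPa = 1.94 × 10¹¹ Pa
Substitute:
  delta = (50000 × 7.8^3) / (48 × (1.94 × 10¹¹) × 0.00046)
  delta = 0.005539 m
Convert: delta = 0.005539 m = 5.539 mm
Final answer: delta = 5.539 mm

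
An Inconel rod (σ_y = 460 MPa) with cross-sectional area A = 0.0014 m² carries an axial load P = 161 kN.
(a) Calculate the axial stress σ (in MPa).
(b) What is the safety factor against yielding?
(a) Axial stress σ = P/A. Convert P = 161 kN = 161000 N.
  σ = 161000 / 0.0014 = 1.15 × 10⁸ Pa = 115 MPa
(b) Safety factor SF = σ_y/σ = 460 / 115 = 4
Final answer: (a) σ = 115 MPa, (b) SF = 4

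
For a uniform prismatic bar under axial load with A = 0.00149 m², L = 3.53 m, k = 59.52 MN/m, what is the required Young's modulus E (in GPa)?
Model: a uniform prismatic bar under axial load, so k = (A·E) / L.
Solve for E: E = (k·L) / A.
Convert to SI units:
  k = 59.52 MN/m = 5.952 × 10⁷ N/m
Substitute:
  E = ((5.952 × 10⁷) × 3.53) / 0.00149
  E = 1.41 × 10¹¹ Pa
Convert: E = 1.41 × 10¹¹ Pa = 141 GPa
Final answer: E = 141 GPa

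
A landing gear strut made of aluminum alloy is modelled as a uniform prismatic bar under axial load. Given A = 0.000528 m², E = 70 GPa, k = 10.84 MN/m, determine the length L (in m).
Model: a uniform prismatic bar under axial load, so k = (A·E) / L.
Solve for L: L = (A·E) / k.
Convert to SI units:
  E = 70 GPa = 7 × 10¹⁰ Pa
  k = 10.84 MN/m = 1.084 × 10⁷ N/m
Substitute:
  L = (0.000528 × (7 × 10¹⁰)) / (1.084 × 10⁷)
  L = 3.41 m
Final answer: L = 3.41 m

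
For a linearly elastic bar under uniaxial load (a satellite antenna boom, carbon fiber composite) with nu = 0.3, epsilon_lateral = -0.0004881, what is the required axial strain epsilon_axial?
Model: a linearly elastic bar under uniaxial load, so epsilon_lateral = -nu·epsilon_axial.
Solve for epsilon_axial: epsilon_axial = -epsilon_lateral / nu.
Substitute:
  epsilon_axial = -(-0.0004881) / 0.3
  epsilon_axial = 0.001627
Final answer: epsilon_axial = 0.001627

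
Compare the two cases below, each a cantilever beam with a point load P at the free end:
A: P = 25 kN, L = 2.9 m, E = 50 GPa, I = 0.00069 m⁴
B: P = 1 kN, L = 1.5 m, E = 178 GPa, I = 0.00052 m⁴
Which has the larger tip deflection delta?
Model: a cantilever beam with a point load P at the free end, so delta = (P·L^3) / (3·E·I) (SI units).
  A: delta = (25000 × 2.9^3) / (3 × (5 × 10¹⁰) × 0.00069) = 0.005891 m = 5.891 mm
  B: delta = (1000 × 1.5^3) / (3 × (1.78 × 10¹¹) × 0.00052) = 1.215 × 10⁻⁵ m = 0.01215 mm
5.891 mm > 0.01215 mm, so A is larger.
Final answer: A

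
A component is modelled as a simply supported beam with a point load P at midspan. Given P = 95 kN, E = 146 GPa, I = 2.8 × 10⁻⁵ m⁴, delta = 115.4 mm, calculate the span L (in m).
Model: a simply supported beam with a point load P at midspan, so delta = (P·L^3) / (48·E·I).
Solve for L: L = ((48·delta·E·I) / P)^(1/3).
Convert to SI units:
  P = 95 kN = 95000 N
  E = 146 GPa = 1.46 × 10¹¹ Pa
  delta = 115.4 mm = 0.1154 m
Substitute:
  L = ((48 × 0.1154 × (1.46 × 10¹¹) × (2.8 × 10⁻⁵)) / 95000)^(1/3)
  L = 6.2 m
Final answer: L = 6.2 m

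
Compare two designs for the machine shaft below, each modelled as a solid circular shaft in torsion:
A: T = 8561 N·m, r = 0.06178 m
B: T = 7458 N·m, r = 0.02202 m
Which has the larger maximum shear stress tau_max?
Model: a solid circular shaft in torsion, so tau_max = (2·T) / (π·r^3) (SI units).
  A: tau_max = (2 × 8561) / (π × 0.06178^3) = 2.311 × 10⁷ Pa = 23.11 MPa
  B: tau_max = (2 × 7458) / (π × 0.02202^3) = 4.447 × 10⁸ Pa = 444.7 MPa
444.7 MPa > 23.11 MPa, so B is larger.
Final answer: B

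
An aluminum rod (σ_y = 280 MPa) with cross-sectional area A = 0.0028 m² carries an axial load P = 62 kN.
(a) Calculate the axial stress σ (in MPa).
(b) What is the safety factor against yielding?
(a) Axial stress σ = P/A. Convert P = 62 kN = 62000 N.
  σ = 62000 / 0.0028 = 2.214 × 10⁷ Pa = 22.14 MPa
(b) Safety factor SF = σ_y/σ = 280 / 22.14 = 12.65
Final answer: (a) σ = 22.14 MPa, (b) SF = 12.65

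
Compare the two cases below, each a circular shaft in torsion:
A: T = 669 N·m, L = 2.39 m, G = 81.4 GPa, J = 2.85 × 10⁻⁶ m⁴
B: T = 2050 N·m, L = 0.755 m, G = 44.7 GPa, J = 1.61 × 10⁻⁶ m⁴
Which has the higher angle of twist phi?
Model: a circular shaft in torsion, so phi = (T·L) / (G·J) (SI units).
  A: phi = (669 × 2.39) / ((8.14 × 10¹⁰) × (2.85 × 10⁻⁶)) = 0.006892 rad = 0.3949°
  B: phi = (2050 × 0.755) / ((4.47 × 10¹⁰) × (1.61 × 10⁻⁶)) = 0.02151 rad = 1.232°
1.232° > 0.3949°, so B is larger.
Final answer: B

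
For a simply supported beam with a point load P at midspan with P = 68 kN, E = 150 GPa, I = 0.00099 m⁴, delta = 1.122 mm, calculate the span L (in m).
Model: a simply supported beam with a point load P at midspan, so delta = (P·L^3) / (48·E·I).
Solve for L: L = ((48·delta·E·I) / P)^(1/3).
Convert to SI units:
  P = 68 kN = 68000 N
  E = 150 GPa = 1.5 × 10¹¹ Pa
  delta = 1.122 mm = 0.001122 m
Substitute:
  L = ((48 × 0.001122 × (1.5 × 10¹¹) × 0.00099) / 68000)^(1/3)
  L = 4.899 m
Final answer: L = 4.899 m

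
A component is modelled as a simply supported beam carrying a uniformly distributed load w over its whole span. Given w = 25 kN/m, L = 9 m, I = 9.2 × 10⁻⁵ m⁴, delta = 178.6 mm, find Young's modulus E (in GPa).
Model: a simply supported beam carrying a uniformly distributed load w over its whole span, so delta = (5·w·L^4) / (384·E·I).
Solve for E: E = (5·w·L^4) / (384·delta·I).
Convert to SI units:
  w = 25 kN/m = 25000 N/m
  delta = 178.6 mm = 0.1786 m
Substitute:
  E = (5 × 25000 × 9^4) / (384 × 0.1786 × (9.2 × 10⁻⁵))
  E = 1.3 × 10¹¹ Pa
Convert: E = 1.3 × 10¹¹ Pa = 130 GPa
Final answer: E = 130 GPa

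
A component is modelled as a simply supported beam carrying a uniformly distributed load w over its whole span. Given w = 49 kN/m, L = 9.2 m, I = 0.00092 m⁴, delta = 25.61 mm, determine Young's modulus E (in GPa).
Model: a simply supported beam carrying a uniformly distributed load w over its whole span, so delta = (5·w·L^4) / (384·E·I).
Solve for E: E = (5·w·L^4) / (384·delta·I).
Convert to SI units:
  w = 49 kN/m = 49000 N/m
  delta = 25.61 mm = 0.02561 m
Substitute:
  E = (5 × 49000 × 9.2^4) / (384 × 0.02561 × 0.00092)
  E = 1.94 × 10¹¹ Pa
Convert: E = 1.94 × 10¹¹ Pa = 194 GPa
Final answer: E = 194 GPa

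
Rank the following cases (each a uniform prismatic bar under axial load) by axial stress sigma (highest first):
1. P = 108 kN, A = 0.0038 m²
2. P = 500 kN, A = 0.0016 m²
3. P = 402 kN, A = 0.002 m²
Model: a uniform prismatic bar under axial load, so sigma = P / A (SI units).
  Case 1: sigma = 108000 / 0.0038 = 2.842 × 10⁷ Pa = 28.42 MPa
  Case 2: sigma = 500000 / 0.0016 = 3.125 × 10⁸ Pa = 312.5 MPa
  Case 3: sigma = 402000 / 0.002 = 2.01 × 10⁸ Pa = 201 MPa
Ordering: 312.5 MPa (case 2) > 201 MPa (case 3) > 28.42 MPa (case 1)
Final answer: 2, 3, 1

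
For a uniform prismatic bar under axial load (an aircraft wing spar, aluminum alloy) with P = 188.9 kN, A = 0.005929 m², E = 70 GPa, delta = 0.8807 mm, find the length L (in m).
Model: a uniform prismatic bar under axial load, so delta = (P·L) / (A·E).
Solve for L: L = (delta·A·E) / P.
Convert to SI units:
  P = 188.9 kN = 188900 N
  E = 70 GPa = 7 × 10¹⁰ Pa
  delta = 0.8807 mm = 0.0008807 m
Substitute:
  L = (0.0008807 × 0.005929 × (7 × 10¹⁰)) / 188900
  L = 1.935 m
Final answer: L = 1.935 m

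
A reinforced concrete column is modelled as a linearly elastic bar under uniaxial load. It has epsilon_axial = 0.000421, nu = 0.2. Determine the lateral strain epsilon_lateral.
Model: a linearly elastic bar under uniaxial load, so epsilon_lateral = -nu·epsilon_axial.
Substitute:
  epsilon_lateral = -(0.2 × 0.000421)
  epsilon_lateral = -8.42 × 10⁻⁵
Final answer: epsilon_lateral = -8.42 × 10⁻⁵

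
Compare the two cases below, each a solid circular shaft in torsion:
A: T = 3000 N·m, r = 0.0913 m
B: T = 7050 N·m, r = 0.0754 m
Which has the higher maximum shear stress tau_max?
Model: a solid circular shaft in torsion, so tau_max = (2·T) / (π·r^3) (SI units).
  A: tau_max = (2 × 3000) / (π × 0.0913^3) = 2.51 × 10⁶ Pa = 2.51 MPa
  B: tau_max = (2 × 7050) / (π × 0.0754^3) = 1.047 × 10⁷ Pa = 10.47 MPa
10.47 MPa > 2.51 MPa, so B is larger.
Final answer: B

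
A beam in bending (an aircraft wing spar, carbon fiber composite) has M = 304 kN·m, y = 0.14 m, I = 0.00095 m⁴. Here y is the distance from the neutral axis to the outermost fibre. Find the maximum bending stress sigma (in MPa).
Model: a beam in bending, so sigma = (M·y) / I.
Convert to SI units:
  M = 304 kN·m = 304000 N·m
Substitute:
  sigma = (304000 × 0.14) / 0.00095
  sigma = 4.48 × 10⁷ Pa
Convert: sigma = 4.48 × 10⁷ Pa = 44.8 MPa
Final answer: sigma = 44.8 MPa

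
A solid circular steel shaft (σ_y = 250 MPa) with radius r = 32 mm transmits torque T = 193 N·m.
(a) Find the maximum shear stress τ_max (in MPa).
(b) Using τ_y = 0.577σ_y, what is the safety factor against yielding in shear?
(a) For a solid circular shaft, τ_max = T·r/J with J = π·r^4/2, i.e. τ_max = 2·T / (π·r^3). Convert r = 32 mm = 0.032 m.
  τ_max = (2 × 193) / (π × 0.032^3) = 3.75 × 10⁶ Pa = 3.75 MPa
(b) τ_y = 0.577 × 250 = 144.25 MPa
  SF = τ_y/τ_max = 144.25 / 3.75 = 38.47
Final answer: (a) τ_max = 3.75 MPa, (b) SF = 38.47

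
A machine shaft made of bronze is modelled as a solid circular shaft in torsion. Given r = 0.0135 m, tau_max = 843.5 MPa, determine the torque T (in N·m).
Model: a solid circular shaft in torsion, so tau_max = (2·T) / (π·r^3).
Solve for T: T = (π·tau_max·r^3) / 2.
Convert to SI units:
  tau_max = 843.5 MPa = 8.435 × 10⁸ Pa
Substitute:
  T = (π × (8.435 × 10⁸) × 0.0135^3) / 2
  T = 3260 N·m
Final answer: T = 3260 N·m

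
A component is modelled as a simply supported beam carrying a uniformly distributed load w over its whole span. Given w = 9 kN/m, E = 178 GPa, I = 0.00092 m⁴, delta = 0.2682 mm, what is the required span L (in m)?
Model: a simply supported beam carrying a uniformly distributed load w over its whole span, so delta = (5·w·L^4) / (384·E·I).
Solve for L: L = ((384·delta·E·I) / (5·w))^(1/4).
Convert to SI units:
  w = 9 kN/m = 9000 N/m
  E = 178 GPa = 1.78 × 10¹¹ Pa
  delta = 0.2682 mm = 0.0002682 m
Substitute:
  L = ((384 × 0.0002682 × (1.78 × 10¹¹) × 0.00092) / (5 × 9000))^(1/4)
  L = 4.4 m
Final answer: L = 4.4 m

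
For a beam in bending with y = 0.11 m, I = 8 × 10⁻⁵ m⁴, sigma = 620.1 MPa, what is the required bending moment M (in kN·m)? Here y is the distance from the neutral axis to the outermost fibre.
Model: a beam in bending, so sigma = (M·y) / I.
Solve for M: M = (sigma·I) / y.
Convert to SI units:
  sigma = 620.1 MPa = 6.201 × 10⁸ Pa
Substitute:
  M = ((6.201 × 10⁸) × (8 × 10⁻⁵)) / 0.11
  M = 451000 N·m
Convert: M = 451000 N·m = 451 kN·m
Final answer: M = 451 kN·m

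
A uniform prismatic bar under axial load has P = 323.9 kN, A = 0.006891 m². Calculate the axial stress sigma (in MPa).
Model: a uniform prismatic bar under axial load, so sigma = P / A.
Convert to SI units:
  P = 323.9 kN = 323900 N
Substitute:
  sigma = 323900 / 0.006891
  sigma = 4.7 × 10⁷ Pa
Convert: sigma = 4.7 × 10⁷ Pa = 47 MPa
Final answer: sigma = 47 MPa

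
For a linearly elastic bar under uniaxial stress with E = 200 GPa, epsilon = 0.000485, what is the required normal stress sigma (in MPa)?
Model: a linearly elastic bar under uniaxial stress, so epsilon = sigma / E.
Solve for sigma: sigma = epsilon·E.
Convert to SI units:
  E = 200 GPa = 2 × 10¹¹ Pa
Substitute:
  sigma = 0.000485 × (2 × 10¹¹)
  sigma = 9.7 × 10⁷ Pa
Convert: sigma = 9.7 × 10⁷ Pa = 97 MPa
Final answer: sigma = 97 MPa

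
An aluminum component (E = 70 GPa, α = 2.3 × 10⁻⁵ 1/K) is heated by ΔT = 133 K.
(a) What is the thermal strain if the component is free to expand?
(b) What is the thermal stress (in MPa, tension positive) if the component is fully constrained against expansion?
(a) Free thermal strain ε_th = α·ΔT = (2.3 × 10⁻⁵) × 133 = 0.003059
(b) Fully constrained, the expansion is suppressed, so σ = -E·α·ΔT. Convert E = 70 GPa = 7 × 10¹⁰ Pa.
  σ = -(7 × 10¹⁰) × (2.3 × 10⁻⁵) × 133 = -2.141 × 10⁸ Pa = -214.1 MPa (compressive)
Final answer: (a) ε_th = 0.003059, (b) σ = -214.1 MPa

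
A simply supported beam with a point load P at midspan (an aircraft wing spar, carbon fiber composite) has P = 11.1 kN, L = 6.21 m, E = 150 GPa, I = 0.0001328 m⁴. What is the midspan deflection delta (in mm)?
Model: a simply supported beam with a point load P at midspan, so delta = (P·L^3) / (48·E·I).
Convert to SI units:
  P = 11.1 kN = 11100 N
  E = 150 GPa = 1.5 × 10¹¹ Pa
Substitute:
  delta = (11100 × 6.21^3) / (48 × (1.5 × 10¹¹) × 0.0001328)
  delta = 0.00278 m
Convert: delta = 0.00278 m = 2.78 mm
Final answer: delta = 2.78 mm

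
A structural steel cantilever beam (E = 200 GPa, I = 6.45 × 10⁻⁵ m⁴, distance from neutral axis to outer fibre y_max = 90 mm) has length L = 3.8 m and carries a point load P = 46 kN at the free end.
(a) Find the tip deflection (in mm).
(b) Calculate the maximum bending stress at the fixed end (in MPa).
(a) Tip deflection of a cantilever with an end point load: δ = P·L^3 / (3·E·I). Convert P = 46 kN = 46000 N, E = 200 GPa = 2 × 10¹¹ Pa.
  δ = (46000 × 3.8^3) / (3 × (2 × 10¹¹) × (6.45 × 10⁻⁵)) = 0.06522 m = 65.22 mm
(b) Maximum bending moment at the fixed end: M = P·L = 46000 × 3.8 = 174800 N·m. Convert y_max = 90 mm = 0.09 m.
  σ = M·y_max / I = (174800 × 0.09) / (6.45 × 10⁻⁵) = 2.439 × 10⁸ Pa = 243.9 MPa
Final answer: (a) δ = 65.22 mm, (b) σ = 243.9 MPa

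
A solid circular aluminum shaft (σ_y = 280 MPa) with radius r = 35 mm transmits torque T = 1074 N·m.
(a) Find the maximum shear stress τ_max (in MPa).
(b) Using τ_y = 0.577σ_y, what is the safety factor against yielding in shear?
(a) For a solid circular shaft, τ_max = T·r/J with J = π·r^4/2, i.e. τ_max = 2·T / (π·r^3). Convert r = 35 mm = 0.035 m.
  τ_max = (2 × 1074) / (π × 0.035^3) = 1.595 × 10⁷ Pa = 15.95 MPa
(b) τ_y = 0.577 × 280 = 161.56 MPa
  SF = τ_y/τ_max = 161.56 / 15.95 = 10.13
Final answer: (a) τ_max = 15.95 MPa, (b) SF = 10.13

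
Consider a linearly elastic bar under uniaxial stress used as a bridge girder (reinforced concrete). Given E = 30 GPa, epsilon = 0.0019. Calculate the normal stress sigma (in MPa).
Model: a linearly elastic bar under uniaxial stress, so sigma = E·epsilon.
Convert to SI units:
  E = 30 GPa = 3 × 10¹⁰ Pa
Substitute:
  sigma = (3 × 10¹⁰) × 0.0019
  sigma = 5.7 × 10⁷ Pa
Convert: sigma = 5.7 × 10⁷ Pa = 57 MPa
Final answer: sigma = 57 MPa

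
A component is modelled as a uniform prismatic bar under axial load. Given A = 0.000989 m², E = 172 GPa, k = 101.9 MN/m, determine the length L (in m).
Model: a uniform prismatic bar under axial load, so k = (A·E) / L.
Solve for L: L = (A·E) / k.
Convert to SI units:
  E = 172 GPa = 1.72 × 10¹¹ Pa
  k = 101.9 MN/m = 1.019 × 10⁸ N/m
Substitute:
  L = (0.000989 × (1.72 × 10¹¹)) / (1.019 × 10⁸)
  L = 1.669 m
Final answer: L = 1.669 m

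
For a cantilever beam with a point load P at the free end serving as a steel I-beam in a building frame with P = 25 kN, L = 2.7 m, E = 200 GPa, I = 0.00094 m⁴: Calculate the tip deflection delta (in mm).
Model: a cantilever beam with a point load P at the free end, so delta = (P·L^3) / (3·E·I).
Convert to SI units:
  P = 25 kN = 25000 N
  E = 200 GPa = 2 × 10¹¹ Pa
Substitute:
  delta = (25000 × 2.7^3) / (3 × (2 × 10¹¹) × 0.00094)
  delta = 0.0008725 m
Convert: delta = 0.0008725 m = 0.8725 mm
Final answer: delta = 0.8725 mm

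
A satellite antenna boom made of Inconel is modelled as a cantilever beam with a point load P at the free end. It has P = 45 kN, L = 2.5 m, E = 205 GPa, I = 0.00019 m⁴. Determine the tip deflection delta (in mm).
Model: a cantilever beam with a point load P at the free end, so delta = (P·L^3) / (3·E·I).
Convert to SI units:
  P = 45 kN = 45000 N
  E = 205 GPa = 2.05 × 10¹¹ Pa
Substitute:
  delta = (45000 × 2.5^3) / (3 × (2.05 × 10¹¹) × 0.00019)
  delta = 0.006017 m
Convert: delta = 0.006017 m = 6.017 mm
Final answer: delta = 6.017 mm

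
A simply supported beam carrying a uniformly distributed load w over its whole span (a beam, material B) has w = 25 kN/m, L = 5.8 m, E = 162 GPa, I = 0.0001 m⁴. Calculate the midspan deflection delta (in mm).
Model: a simply supported beam carrying a uniformly distributed load w over its whole span, so delta = (5·w·L^4) / (384·E·I).
Convert to SI units:
  w = 25 kN/m = 25000 N/m
  E = 162 GPa = 1.62 × 10¹¹ Pa
Substitute:
  delta = (5 × 25000 × 5.8^4) / (384 × (1.62 × 10¹¹) × 0.0001)
  delta = 0.02274 m
Convert: delta = 0.02274 m = 22.74 mm
Final answer: delta = 22.74 mm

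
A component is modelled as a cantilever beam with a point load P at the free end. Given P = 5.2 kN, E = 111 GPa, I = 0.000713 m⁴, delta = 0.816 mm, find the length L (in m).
Model: a cantilever beam with a point load P at the free end, so delta = (P·L^3) / (3·E·I).
Solve for L: L = ((3·delta·E·I) / P)^(1/3).
Convert to SI units:
  P = 5.2 kN = 5200 N
  E = 111 GPa = 1.11 × 10¹¹ Pa
  delta = 0.816 mm = 0.000816 m
Substitute:
  L = ((3 × 0.000816 × (1.11 × 10¹¹) × 0.000713) / 5200)^(1/3)
  L = 3.34 m
Final answer: L = 3.34 m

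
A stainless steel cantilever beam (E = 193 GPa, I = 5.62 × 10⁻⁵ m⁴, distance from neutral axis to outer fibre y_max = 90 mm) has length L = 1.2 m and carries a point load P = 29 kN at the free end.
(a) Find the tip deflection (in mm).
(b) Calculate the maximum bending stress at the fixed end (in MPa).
(a) Tip deflection of a cantilever with an end point load: δ = P·L^3 / (3·E·I). Convert P = 29 kN = 29000 N, E = 193 GPa = 1.93 × 10¹¹ Pa.
  δ = (29000 × 1.2^3) / (3 × (1.93 × 10¹¹) × (5.62 × 10⁻⁵)) = 0.00154 m = 1.54 mm
(b) Maximum bending moment at the fixed end: M = P·L = 29000 × 1.2 = 34800 N·m. Convert y_max = 90 mm = 0.09 m.
  σ = M·y_max / I = (34800 × 0.09) / (5.62 × 10⁻⁵) = 5.573 × 10⁷ Pa = 55.73 MPa
Final answer: (a) δ = 1.54 mm, (b) σ = 55.73 MPa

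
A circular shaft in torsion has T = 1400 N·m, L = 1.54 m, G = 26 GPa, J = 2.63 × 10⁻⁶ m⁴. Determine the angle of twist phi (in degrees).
Model: a circular shaft in torsion, so phi = (T·L) / (G·J).
Convert to SI units:
  G = 26 GPa = 2.6 × 10¹⁰ Pa
Substitute:
  phi = (1400 × 1.54) / ((2.6 × 10¹⁰) × (2.63 × 10⁻⁶))
  phi = 0.03153 rad
Convert to degrees: phi = 0.03153 × 180/π = 1.807°
Final answer: phi = 1.807°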